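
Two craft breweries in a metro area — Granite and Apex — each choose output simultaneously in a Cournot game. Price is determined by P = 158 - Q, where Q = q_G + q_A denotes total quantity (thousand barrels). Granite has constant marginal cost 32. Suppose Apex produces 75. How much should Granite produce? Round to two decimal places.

25.50

With the rival's output fixed at 75, Granite's profit is π_G = (158 - 75 - q_G)q_G - (32q_G) = (83 - q_G)q_G - (32q_G).
∂π_G/∂q_G = 51 - 2q_G = 0, so q_G = 51/2.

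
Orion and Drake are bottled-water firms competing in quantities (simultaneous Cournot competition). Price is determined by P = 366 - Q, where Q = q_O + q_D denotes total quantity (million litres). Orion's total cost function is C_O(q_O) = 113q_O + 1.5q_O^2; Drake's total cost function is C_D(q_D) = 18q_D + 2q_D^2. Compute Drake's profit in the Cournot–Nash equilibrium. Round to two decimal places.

Orion's profit: π_O = (366 - Q)q_O - (113q_O + (3/2)q_O²). Setting ∂π_O/∂q_O = 0: 253 - 5q_O - (q_D) = 0.
Drake's first-order condition: 348 - 6q_D - (q_O) = 0.
Best responses: q_O = (253 - q_D)/5, q_D = (348 - q_O)/6.
Substituting one into the other gives q_O = 1170/29 and q_D = 1487/29.
Price P = 366 - 91.6207 = 274.3793.
Drake's profit: 274.3793·(1487/29) - 18·(1487/29) - 2(1487/29)² = 7887.6421.

7887.64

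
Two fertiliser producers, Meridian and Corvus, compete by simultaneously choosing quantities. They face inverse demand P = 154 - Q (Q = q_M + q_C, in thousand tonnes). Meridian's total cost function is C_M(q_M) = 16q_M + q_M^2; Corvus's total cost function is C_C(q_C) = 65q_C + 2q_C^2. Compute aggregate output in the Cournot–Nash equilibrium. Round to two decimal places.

41.61

Meridian's profit: π_M = (154 - Q)q_M - (16q_M + q_M²). Setting ∂π_M/∂q_M = 0: 138 - 4q_M - (q_C) = 0.
Corvus's profit: π_C = (154 - Q)q_C - (65q_C + 2q_C²). Setting ∂π_C/∂q_C = 0: 89 - 6q_C - (q_M) = 0.
Best responses: q_M = (138 - q_C)/4, q_C = (89 - q_M)/6.
Substituting one into the other gives q_M = 739/23 and q_C = 218/23.
Total output Q = 739/23 + 218/23 = 957/23.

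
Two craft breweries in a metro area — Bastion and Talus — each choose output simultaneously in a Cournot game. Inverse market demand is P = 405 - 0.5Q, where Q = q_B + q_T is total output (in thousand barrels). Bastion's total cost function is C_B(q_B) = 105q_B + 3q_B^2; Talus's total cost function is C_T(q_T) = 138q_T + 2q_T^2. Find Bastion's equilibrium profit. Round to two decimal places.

Bastion's profit: π_B = (405 - 0.5Q)q_B - (105q_B + 3q_B²). Setting ∂π_B/∂q_B = 0: 300 - 7q_B - (1/2)(q_T) = 0.
Talus's profit: π_T = (405 - 0.5Q)q_T - (138q_T + 2q_T²). Setting ∂π_T/∂q_T = 0: 267 - 5q_T - (1/2)(q_B) = 0.
Best responses: q_B = (300 - (1/2)q_T)/7, q_T = (267 - (1/2)q_B)/5.
Substituting one into the other gives q_B = 39.3237 and q_T = 49.4676.
Price P = 405 - (1/2)·88.7914 = 360.6043.
Bastion's profit: 360.6043·39.3237 - 105·39.3237 - 3·39.3237² = 5412.2481.

5412.25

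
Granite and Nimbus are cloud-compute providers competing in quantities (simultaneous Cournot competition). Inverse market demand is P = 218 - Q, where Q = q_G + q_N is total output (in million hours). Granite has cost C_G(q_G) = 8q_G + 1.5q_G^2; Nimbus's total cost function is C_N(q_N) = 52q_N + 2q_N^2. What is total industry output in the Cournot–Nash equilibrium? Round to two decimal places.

Granite's profit: π_G = (218 - Q)q_G - (8q_G + (3/2)q_G²). Setting ∂π_G/∂q_G = 0: 210 - 5q_G - (q_N) = 0.
Nimbus's first-order condition: 166 - 6q_N - (q_G) = 0.
Rearranging gives the reaction functions q_G = (210 - q_N)/5 and q_N = (166 - q_G)/6.
Solving the pair: q_G = 1094/29, q_N = 620/29.
Total output Q = 1094/29 + 620/29 = 1714/29.

59.10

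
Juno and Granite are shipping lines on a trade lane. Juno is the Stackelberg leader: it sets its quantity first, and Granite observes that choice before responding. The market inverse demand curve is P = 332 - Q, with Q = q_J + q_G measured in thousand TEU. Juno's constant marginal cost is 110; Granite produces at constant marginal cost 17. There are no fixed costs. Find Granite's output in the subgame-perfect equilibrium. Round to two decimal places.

125.25

Solve by backward induction. Given q_J, the follower Granite maximises π_G = (332 - q_J - q_G)q_G - 17q_G.
∂π_G/∂q_G = 315 - q_J - 2q_G = 0 gives the reaction function q_G = (315 - q_J)/2.
Juno substitutes q_G(q_J) into its own profit: π_J = q_J(332 - q_J - (315 - q_J)/2) - 110q_J = (349/2 - (1/2)q_J)q_J - 110q_J.
The leader's first-order condition 129/2 - q_J = 0 yields q_J = 129/2.
Then q_G = (315 - 129/2)/2 = 501/4.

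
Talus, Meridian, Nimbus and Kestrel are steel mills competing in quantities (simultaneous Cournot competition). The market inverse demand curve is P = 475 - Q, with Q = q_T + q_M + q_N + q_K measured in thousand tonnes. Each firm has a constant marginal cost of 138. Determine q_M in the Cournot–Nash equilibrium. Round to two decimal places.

A representative firm's profit is π_i = q_i(475 - Q) - 138q_i.
Setting ∂π_i/∂q_i = 0 with rivals' quantities fixed: 337 - 2q_i - Σ_{j≠i} q_j = 0.
By symmetry each firm produces the same amount; substituting Σ_{j≠i} q_j = 3q_i yields q_i = 337/5.

67.40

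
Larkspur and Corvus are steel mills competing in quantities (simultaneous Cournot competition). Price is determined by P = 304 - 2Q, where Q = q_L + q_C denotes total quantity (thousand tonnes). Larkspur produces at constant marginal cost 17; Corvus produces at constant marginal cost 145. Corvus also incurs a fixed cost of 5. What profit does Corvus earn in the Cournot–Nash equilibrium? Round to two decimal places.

Larkspur's profit: π_L = (304 - 2Q)q_L - (17q_L). Setting ∂π_L/∂q_L = 0: 287 - 4q_L - 2(q_C) = 0.
Corvus's profit: π_C = (304 - 2Q)q_C - (145q_C). Setting ∂π_C/∂q_C = 0: 159 - 4q_C - 2(q_L) = 0.
Best responses: q_L = (287 - 2q_C)/4, q_C = (159 - 2q_L)/4.
Substituting one into the other gives q_L = 415/6 and q_C = 31/6.
Price P = 304 - 2·(223/3) = 466/3.
Corvus's profit: (466/3 - 145)·(31/6) - 5 = 871/18.

48.39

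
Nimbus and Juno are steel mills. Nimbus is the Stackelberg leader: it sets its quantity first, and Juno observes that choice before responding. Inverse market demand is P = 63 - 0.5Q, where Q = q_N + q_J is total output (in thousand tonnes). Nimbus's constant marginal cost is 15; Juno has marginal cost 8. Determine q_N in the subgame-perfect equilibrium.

The follower Juno best-responds to any q_N: π_J = (63 - 0.5Q)q_J - 8q_J.
Follower FOC: 55 - (1/2)q_N - q_J = 0, so q_J(q_N) = (55 - (1/2)q_N).
Nimbus substitutes q_J(q_N) into its own profit: π_N = q_N(63 - (1/2)q_N - (55 - (1/2)q_N)/2) - 15q_N = (71/2 - (1/4)q_N)q_N - 15q_N.
Leader FOC: 41/2 - (1/2)q_N = 0, so q_N = 41.
Then q_J = (55 - (1/2)·41) = 69/2.

41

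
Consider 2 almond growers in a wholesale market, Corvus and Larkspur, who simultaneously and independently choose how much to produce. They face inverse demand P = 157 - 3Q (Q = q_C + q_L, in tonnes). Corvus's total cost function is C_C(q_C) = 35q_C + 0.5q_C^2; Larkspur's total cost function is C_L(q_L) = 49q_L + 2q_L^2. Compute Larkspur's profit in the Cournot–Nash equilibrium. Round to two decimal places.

Corvus's profit: π_C = (157 - 3Q)q_C - (35q_C + (1/2)q_C²). Setting ∂π_C/∂q_C = 0: 122 - 7q_C - 3(q_L) = 0.
Larkspur's profit: π_L = (157 - 3Q)q_L - (49q_L + 2q_L²). Setting ∂π_L/∂q_L = 0: 108 - 10q_L - 3(q_C) = 0.
Best responses: q_C = (122 - 3q_L)/7, q_L = (108 - 3q_C)/10.
Substituting one into the other gives q_C = 896/61 and q_L = 390/61.
Price P = 157 - 3·(1286/61) = 93.7541.
Larkspur's profit: 93.7541·(390/61) - 49·(390/61) - 2(390/61)² = 204.3805.

204.38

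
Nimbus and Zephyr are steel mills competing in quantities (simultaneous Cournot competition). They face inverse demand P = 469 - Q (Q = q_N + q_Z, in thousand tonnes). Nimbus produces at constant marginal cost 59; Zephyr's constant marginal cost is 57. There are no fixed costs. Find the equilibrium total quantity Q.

Nimbus's profit: π_N = (469 - Q)q_N - (59q_N). Setting ∂π_N/∂q_N = 0: 410 - 2q_N - (q_Z) = 0.
Zephyr's profit: π_Z = (469 - Q)q_Z - (57q_Z). Setting ∂π_Z/∂q_Z = 0: 412 - 2q_Z - (q_N) = 0.
So q_N = (410 - q_Z)/2 and q_Z = (412 - q_N)/2.
Solving the pair: q_N = 136, q_Z = 138.
Total output Q = 136 + 138 = 274.

274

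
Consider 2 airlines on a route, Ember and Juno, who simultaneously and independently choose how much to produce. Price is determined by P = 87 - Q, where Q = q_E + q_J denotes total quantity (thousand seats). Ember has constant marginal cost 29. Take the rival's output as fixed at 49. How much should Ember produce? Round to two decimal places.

With the rival's output fixed at 49, Ember's profit is π_E = (87 - 49 - q_E)q_E - (29q_E) = (38 - q_E)q_E - (29q_E).
∂π_E/∂q_E = 9 - 2q_E = 0, so q_E = 9/2.

4.50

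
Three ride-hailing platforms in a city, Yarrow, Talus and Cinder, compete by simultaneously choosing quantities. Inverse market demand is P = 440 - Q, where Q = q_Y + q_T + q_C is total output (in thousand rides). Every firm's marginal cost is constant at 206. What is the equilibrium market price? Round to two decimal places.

264.50

Each firm earns π_i = (440 - Q)q_i - 206q_i.
First-order condition (treating rivals' output as given): 234 - 2q_i - Σ_{j≠i} q_j = 0.
By symmetry each firm produces the same amount; substituting Σ_{j≠i} q_j = 2q_i yields q_i = 234/4 = 117/2.
Total output Q = 351/2, so price P = 440 - 351/2 = 529/2.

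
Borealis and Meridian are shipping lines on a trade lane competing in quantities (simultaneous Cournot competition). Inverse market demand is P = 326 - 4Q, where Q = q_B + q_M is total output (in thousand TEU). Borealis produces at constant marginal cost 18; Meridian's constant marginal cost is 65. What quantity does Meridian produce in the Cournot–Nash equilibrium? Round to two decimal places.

17.83

Borealis's profit: π_B = (326 - 4Q)q_B - (18q_B). Setting ∂π_B/∂q_B = 0: 308 - 8q_B - 4(q_M) = 0.
Meridian's first-order condition: 261 - 8q_M - 4(q_B) = 0.
So q_B = (308 - 4q_M)/8 and q_M = (261 - 4q_B)/8.
Solving the pair: q_B = 355/12, q_M = 107/6.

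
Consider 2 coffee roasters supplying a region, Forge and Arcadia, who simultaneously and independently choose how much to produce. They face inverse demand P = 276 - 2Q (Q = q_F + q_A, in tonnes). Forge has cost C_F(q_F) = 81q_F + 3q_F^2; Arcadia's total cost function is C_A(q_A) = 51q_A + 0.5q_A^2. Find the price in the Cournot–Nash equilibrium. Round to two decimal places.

Forge's profit: π_F = (276 - 2Q)q_F - (81q_F + 3q_F²). Setting ∂π_F/∂q_F = 0: 195 - 10q_F - 2(q_A) = 0.
Arcadia's profit: π_A = (276 - 2Q)q_A - (51q_A + (1/2)q_A²). Setting ∂π_A/∂q_A = 0: 225 - 5q_A - 2(q_F) = 0.
So q_F = (195 - 2q_A)/10 and q_A = (225 - 2q_F)/5.
Substituting one into the other gives q_F = 525/46 and q_A = 930/23.
Total output Q = 51.8478, so price P = 276 - 2·51.8478 = 172.3043.

172.30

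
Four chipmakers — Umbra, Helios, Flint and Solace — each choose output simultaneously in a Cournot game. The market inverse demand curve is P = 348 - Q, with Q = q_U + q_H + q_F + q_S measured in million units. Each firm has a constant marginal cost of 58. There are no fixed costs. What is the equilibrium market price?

116

A representative firm's profit is π_i = q_i(348 - Q) - 58q_i.
Setting ∂π_i/∂q_i = 0 with rivals' quantities fixed: 290 - 2q_i - Σ_{j≠i} q_j = 0.
By symmetry each firm produces the same amount; substituting Σ_{j≠i} q_j = 3q_i yields q_i = 290/5 = 58.
Total output Q = 232, so price P = 348 - 232 = 116.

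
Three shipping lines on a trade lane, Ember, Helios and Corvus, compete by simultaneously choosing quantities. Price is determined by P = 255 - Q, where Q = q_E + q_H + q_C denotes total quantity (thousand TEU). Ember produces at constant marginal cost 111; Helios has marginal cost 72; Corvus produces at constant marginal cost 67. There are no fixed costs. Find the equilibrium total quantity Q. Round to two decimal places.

Ember's profit: π_E = (255 - Q)q_E - (111q_E). Setting ∂π_E/∂q_E = 0: 144 - 2q_E - (q_H + q_C) = 0.
Helios's profit: π_H = (255 - Q)q_H - (72q_H). Setting ∂π_H/∂q_H = 0: 183 - 2q_H - (q_E + q_C) = 0.
Corvus's profit: π_C = (255 - Q)q_C - (67q_C). Setting ∂π_C/∂q_C = 0: 188 - 2q_C - (q_E + q_H) = 0.
Adding the 3 conditions: 515 − 2Q − 2Q = 0, i.e. Q = 515/4.
Back-substituting: q_E = (144 − 515/4) = 61/4, q_H = (183 − 515/4) = 217/4, q_C = (188 − 515/4) = 237/4.
Total output Q = 61/4 + 217/4 + 237/4 = 515/4.

128.75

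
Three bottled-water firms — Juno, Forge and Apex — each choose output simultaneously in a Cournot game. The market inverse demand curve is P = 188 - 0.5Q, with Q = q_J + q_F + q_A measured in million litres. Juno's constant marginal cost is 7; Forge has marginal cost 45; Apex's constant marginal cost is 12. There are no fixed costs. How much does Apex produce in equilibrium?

102

Juno's profit: π_J = (188 - 0.5Q)q_J - (7q_J). Setting ∂π_J/∂q_J = 0: 181 - q_J - (1/2)(q_F + q_A) = 0.
Forge's first-order condition: 143 - q_F - (1/2)(q_J + q_A) = 0.
Apex's first-order condition: 176 - q_A - (1/2)(q_J + q_F) = 0.
Summing all 3 equations gives 500 − 2Q = 0, hence Q = 250.
Back-substituting: q_J = (181 − 125)/(1/2) = 112, q_F = (143 − 125)/(1/2) = 36, q_A = (176 − 125)/(1/2) = 102.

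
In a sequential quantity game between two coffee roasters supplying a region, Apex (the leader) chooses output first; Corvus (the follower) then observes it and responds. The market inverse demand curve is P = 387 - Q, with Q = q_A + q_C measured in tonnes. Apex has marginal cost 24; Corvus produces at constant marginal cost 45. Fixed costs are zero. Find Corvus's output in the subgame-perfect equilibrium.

Solve by backward induction. Given q_A, the follower Corvus maximises π_C = (387 - q_A - q_C)q_C - 45q_C.
Setting the follower's marginal profit to zero, 342 - q_A - 2q_C = 0, i.e. q_C = (342 - q_A)/2.
The leader anticipates this reaction. Substituting into P = 387 - Q gives P = 216 - (1/2)q_A, so π_A = (216 - (1/2)q_A)q_A - 24q_A.
Maximising: ∂π_A/∂q_A = 192 - q_A = 0, giving q_A = 192.
Then q_C = (342 - 192)/2 = 75.

75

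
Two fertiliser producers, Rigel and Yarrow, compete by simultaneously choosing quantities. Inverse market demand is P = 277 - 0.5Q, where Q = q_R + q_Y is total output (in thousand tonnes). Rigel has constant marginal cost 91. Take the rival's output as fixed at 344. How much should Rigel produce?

14

With the rival's output fixed at 344, Rigel's profit is π_R = (277 - (1/2)·344 - (1/2)q_R)q_R - (91q_R) = (105 - (1/2)q_R)q_R - (91q_R).
∂π_R/∂q_R = 14 - q_R = 0, so q_R = 14.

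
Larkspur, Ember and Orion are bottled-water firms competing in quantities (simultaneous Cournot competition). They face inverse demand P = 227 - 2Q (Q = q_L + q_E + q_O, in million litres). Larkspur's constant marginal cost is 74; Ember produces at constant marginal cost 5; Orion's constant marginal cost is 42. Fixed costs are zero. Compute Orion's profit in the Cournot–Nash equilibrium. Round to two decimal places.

1012.50

Larkspur's profit: π_L = (227 - 2Q)q_L - (74q_L). Setting ∂π_L/∂q_L = 0: 153 - 4q_L - 2(q_E + q_O) = 0.
Ember's first-order condition: 222 - 4q_E - 2(q_L + q_O) = 0.
Orion's first-order condition: 185 - 4q_O - 2(q_L + q_E) = 0.
Adding the 3 conditions: 560 − 4Q − 4Q = 0, i.e. Q = 70.
Back-substituting: q_L = (153 − 140)/2 = 13/2, q_E = (222 − 140)/2 = 41, q_O = (185 − 140)/2 = 45/2.
Price P = 227 - 2·70 = 87.
Orion's profit: (87 - 42)·(45/2) = 1012.5000.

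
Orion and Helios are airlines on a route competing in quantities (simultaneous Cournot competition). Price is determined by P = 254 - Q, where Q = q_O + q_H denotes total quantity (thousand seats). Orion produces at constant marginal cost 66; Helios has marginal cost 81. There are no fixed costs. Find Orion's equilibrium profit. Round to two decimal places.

Orion's profit: π_O = (254 - Q)q_O - (66q_O). Setting ∂π_O/∂q_O = 0: 188 - 2q_O - (q_H) = 0.
Helios's profit: π_H = (254 - Q)q_H - (81q_H). Setting ∂π_H/∂q_H = 0: 173 - 2q_H - (q_O) = 0.
Rearranging gives the reaction functions q_O = (188 - q_H)/2 and q_H = (173 - q_O)/2.
Substituting one into the other gives q_O = 203/3 and q_H = 158/3.
Price P = 254 - 361/3 = 401/3.
Orion's profit: (401/3 - 66)·(203/3) = 4578.7778.

4578.78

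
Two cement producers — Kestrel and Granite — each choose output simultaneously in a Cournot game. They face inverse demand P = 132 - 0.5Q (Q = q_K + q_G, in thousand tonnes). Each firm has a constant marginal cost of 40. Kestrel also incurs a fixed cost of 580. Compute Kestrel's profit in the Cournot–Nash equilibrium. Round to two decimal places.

1300.89

Each firm earns π_i = (132 - 0.5Q)q_i - 40q_i.
Setting ∂π_i/∂q_i = 0 with rivals' quantities fixed: 92 - q_i - (1/2)q_j = 0.
With identical firms every q_j equals q_i, so q_j = q_i and 92 = (3/2)q_i, giving q_i = 184/3.
Price P = 132 - (1/2)·(368/3) = 212/3.
Kestrel's profit: (212/3 - 40)·(184/3) - 580 = 1300.8889.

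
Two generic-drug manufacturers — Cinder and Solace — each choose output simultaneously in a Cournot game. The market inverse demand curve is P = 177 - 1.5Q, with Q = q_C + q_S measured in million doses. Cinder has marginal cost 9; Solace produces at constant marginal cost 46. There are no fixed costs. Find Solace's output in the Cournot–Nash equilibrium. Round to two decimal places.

20.89

Cinder's profit: π_C = (177 - 1.5Q)q_C - (9q_C). Setting ∂π_C/∂q_C = 0: 168 - 3q_C - (3/2)(q_S) = 0.
Solace's first-order condition: 131 - 3q_S - (3/2)(q_C) = 0.
Rearranging gives the reaction functions q_C = (168 - (3/2)q_S)/3 and q_S = (131 - (3/2)q_C)/3.
Substituting one into the other gives q_C = 410/9 and q_S = 188/9.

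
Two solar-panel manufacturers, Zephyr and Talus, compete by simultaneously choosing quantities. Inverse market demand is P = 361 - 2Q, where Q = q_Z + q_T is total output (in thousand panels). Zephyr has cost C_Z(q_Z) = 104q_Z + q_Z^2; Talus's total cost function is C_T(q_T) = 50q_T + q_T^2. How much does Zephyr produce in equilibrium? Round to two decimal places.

28.75

Zephyr's profit: π_Z = (361 - 2Q)q_Z - (104q_Z + q_Z²). Setting ∂π_Z/∂q_Z = 0: 257 - 6q_Z - 2(q_T) = 0.
Talus's profit: π_T = (361 - 2Q)q_T - (50q_T + q_T²). Setting ∂π_T/∂q_T = 0: 311 - 6q_T - 2(q_Z) = 0.
Best responses: q_Z = (257 - 2q_T)/6, q_T = (311 - 2q_Z)/6.
Solving the pair: q_Z = 115/4, q_T = 169/4.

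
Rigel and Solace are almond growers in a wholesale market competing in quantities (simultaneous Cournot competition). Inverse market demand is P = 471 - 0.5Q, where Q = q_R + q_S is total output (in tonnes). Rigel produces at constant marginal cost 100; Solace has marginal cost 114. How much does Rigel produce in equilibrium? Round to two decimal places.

Rigel's profit: π_R = (471 - 0.5Q)q_R - (100q_R). Setting ∂π_R/∂q_R = 0: 371 - q_R - (1/2)(q_S) = 0.
Solace's first-order condition: 357 - q_S - (1/2)(q_R) = 0.
Rearranging gives the reaction functions q_R = (371 - (1/2)q_S) and q_S = (357 - (1/2)q_R).
Substituting one into the other gives q_R = 770/3 and q_S = 686/3.

256.67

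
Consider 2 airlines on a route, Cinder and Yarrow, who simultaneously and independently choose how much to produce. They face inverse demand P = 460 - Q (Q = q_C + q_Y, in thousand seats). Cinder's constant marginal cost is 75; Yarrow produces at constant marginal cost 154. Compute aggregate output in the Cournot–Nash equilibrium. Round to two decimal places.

Cinder's profit: π_C = (460 - Q)q_C - (75q_C). Setting ∂π_C/∂q_C = 0: 385 - 2q_C - (q_Y) = 0.
Yarrow's first-order condition: 306 - 2q_Y - (q_C) = 0.
Best responses: q_C = (385 - q_Y)/2, q_Y = (306 - q_C)/2.
Solving the pair: q_C = 464/3, q_Y = 227/3.
Total output Q = 464/3 + 227/3 = 691/3.

230.33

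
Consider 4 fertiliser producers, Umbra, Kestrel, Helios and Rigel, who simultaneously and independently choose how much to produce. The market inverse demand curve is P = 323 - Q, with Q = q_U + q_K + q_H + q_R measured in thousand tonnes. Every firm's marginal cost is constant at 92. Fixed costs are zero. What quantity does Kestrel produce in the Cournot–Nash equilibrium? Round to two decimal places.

Each firm earns π_i = (323 - Q)q_i - 92q_i.
Setting ∂π_i/∂q_i = 0 with rivals' quantities fixed: 231 - 2q_i - Σ_{j≠i} q_j = 0.
By symmetry each firm produces the same amount; substituting Σ_{j≠i} q_j = 3q_i yields q_i = 231/5.

46.20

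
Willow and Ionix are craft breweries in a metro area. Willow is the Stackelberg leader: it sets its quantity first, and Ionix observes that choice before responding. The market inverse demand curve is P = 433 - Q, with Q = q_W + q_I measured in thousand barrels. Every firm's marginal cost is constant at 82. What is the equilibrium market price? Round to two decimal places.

Solve by backward induction. Given q_W, the follower Ionix maximises π_I = (433 - q_W - q_I)q_I - 82q_I.
Follower FOC: 351 - q_W - 2q_I = 0, so q_I(q_W) = (351 - q_W)/2.
The leader anticipates this reaction. Substituting into P = 433 - Q gives P = 515/2 - (1/2)q_W, so π_W = (515/2 - (1/2)q_W)q_W - 82q_W.
The leader's first-order condition 351/2 - q_W = 0 yields q_W = 351/2.
Then q_I = (351 - 351/2)/2 = 351/4.
Total output Q = 1053/4, so price P = 433 - 1053/4 = 679/4.

169.75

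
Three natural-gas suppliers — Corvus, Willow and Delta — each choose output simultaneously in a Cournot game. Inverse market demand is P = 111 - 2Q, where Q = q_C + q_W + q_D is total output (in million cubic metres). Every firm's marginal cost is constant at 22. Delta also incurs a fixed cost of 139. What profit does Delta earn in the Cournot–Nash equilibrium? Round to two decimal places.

Each firm earns π_i = (111 - 2Q)q_i - 22q_i.
Setting ∂π_i/∂q_i = 0 with rivals' quantities fixed: 89 - 4q_i - 2·Σ_{j≠i} q_j = 0.
With identical firms every q_j equals q_i, so Σ_{j≠i} q_j = 2q_i and 89 = 8q_i, giving q_i = 89/8.
Price P = 111 - 2·(267/8) = 177/4.
Delta's profit: (177/4 - 22)·(89/8) - 139 = 108.5313.

108.53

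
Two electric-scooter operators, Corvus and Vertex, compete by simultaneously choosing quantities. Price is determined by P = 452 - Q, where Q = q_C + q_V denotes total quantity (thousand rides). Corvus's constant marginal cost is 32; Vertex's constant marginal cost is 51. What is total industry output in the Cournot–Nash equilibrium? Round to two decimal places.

273.67

Corvus's profit: π_C = (452 - Q)q_C - (32q_C). Setting ∂π_C/∂q_C = 0: 420 - 2q_C - (q_V) = 0.
Vertex's first-order condition: 401 - 2q_V - (q_C) = 0.
Rearranging gives the reaction functions q_C = (420 - q_V)/2 and q_V = (401 - q_C)/2.
Solving the pair: q_C = 439/3, q_V = 382/3.
Total output Q = 439/3 + 382/3 = 821/3.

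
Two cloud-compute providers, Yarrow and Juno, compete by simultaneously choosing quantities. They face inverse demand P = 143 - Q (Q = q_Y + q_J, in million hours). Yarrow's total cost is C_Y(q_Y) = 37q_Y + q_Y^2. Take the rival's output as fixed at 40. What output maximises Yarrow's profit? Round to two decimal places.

With the rival's output fixed at 40, Yarrow's profit is π_Y = (143 - 40 - q_Y)q_Y - (37q_Y + q_Y²) = (103 - q_Y)q_Y - (37q_Y + q_Y²).
∂π_Y/∂q_Y = 66 - 4q_Y = 0, so q_Y = 33/2.

16.50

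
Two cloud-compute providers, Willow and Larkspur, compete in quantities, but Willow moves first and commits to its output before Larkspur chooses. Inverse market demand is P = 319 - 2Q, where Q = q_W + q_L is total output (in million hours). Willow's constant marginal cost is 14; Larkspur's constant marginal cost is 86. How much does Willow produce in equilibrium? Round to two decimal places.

94.25

The follower Larkspur best-responds to any q_W: π_L = (319 - 2Q)q_L - 86q_L.
Setting the follower's marginal profit to zero, 233 - 2q_W - 4q_L = 0, i.e. q_L = (233 - 2q_W)/4.
Willow substitutes q_L(q_W) into its own profit: π_W = q_W(319 - 2q_W - (233 - 2q_W)/2) - 14q_W = (405/2 - q_W)q_W - 14q_W.
The leader's first-order condition 377/2 - 2q_W = 0 yields q_W = 377/4.
Then q_L = (233 - 2·(377/4))/4 = 89/8.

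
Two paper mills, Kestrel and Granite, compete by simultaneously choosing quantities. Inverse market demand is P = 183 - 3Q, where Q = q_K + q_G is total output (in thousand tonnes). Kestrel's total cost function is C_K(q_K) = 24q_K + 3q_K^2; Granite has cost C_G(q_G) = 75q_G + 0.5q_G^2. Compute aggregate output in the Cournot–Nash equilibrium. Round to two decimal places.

Kestrel's profit: π_K = (183 - 3Q)q_K - (24q_K + 3q_K²). Setting ∂π_K/∂q_K = 0: 159 - 12q_K - 3(q_G) = 0.
Granite's first-order condition: 108 - 7q_G - 3(q_K) = 0.
Best responses: q_K = (159 - 3q_G)/12, q_G = (108 - 3q_K)/7.
Solving the pair: q_K = 263/25, q_G = 273/25.
Total output Q = 263/25 + 273/25 = 536/25.

21.44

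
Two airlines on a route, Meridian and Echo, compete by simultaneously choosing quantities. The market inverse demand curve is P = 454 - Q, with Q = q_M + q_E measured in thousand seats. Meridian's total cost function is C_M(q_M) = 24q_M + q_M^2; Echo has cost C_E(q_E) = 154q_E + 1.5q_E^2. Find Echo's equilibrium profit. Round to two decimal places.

Meridian's profit: π_M = (454 - Q)q_M - (24q_M + q_M²). Setting ∂π_M/∂q_M = 0: 430 - 4q_M - (q_E) = 0.
Echo's profit: π_E = (454 - Q)q_E - (154q_E + (3/2)q_E²). Setting ∂π_E/∂q_E = 0: 300 - 5q_E - (q_M) = 0.
Best responses: q_M = (430 - q_E)/4, q_E = (300 - q_M)/5.
Solving the pair: q_M = 1850/19, q_E = 770/19.
Price P = 454 - 137.8947 = 316.1053.
Echo's profit: 316.1053·(770/19) - 154·(770/19) - (3/2)(770/19)² = 4105.9557.

4105.96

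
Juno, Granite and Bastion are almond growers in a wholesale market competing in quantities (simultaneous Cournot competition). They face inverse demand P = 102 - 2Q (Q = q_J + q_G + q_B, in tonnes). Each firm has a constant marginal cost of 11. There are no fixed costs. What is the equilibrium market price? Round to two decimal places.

33.75

A representative firm's profit is π_i = q_i(102 - 2Q) - 11q_i.
First-order condition (treating rivals' output as given): 91 - 4q_i - 2·Σ_{j≠i} q_j = 0.
By symmetry each firm produces the same amount; substituting Σ_{j≠i} q_j = 2q_i yields q_i = 91/8.
Total output Q = 273/8, so price P = 102 - 2·(273/8) = 135/4.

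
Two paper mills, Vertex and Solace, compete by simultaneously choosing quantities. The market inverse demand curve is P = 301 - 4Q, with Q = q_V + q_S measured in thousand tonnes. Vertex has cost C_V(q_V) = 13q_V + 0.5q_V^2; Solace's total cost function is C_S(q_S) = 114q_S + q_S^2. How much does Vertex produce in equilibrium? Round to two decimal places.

28.81

Vertex's profit: π_V = (301 - 4Q)q_V - (13q_V + (1/2)q_V²). Setting ∂π_V/∂q_V = 0: 288 - 9q_V - 4(q_S) = 0.
Solace's profit: π_S = (301 - 4Q)q_S - (114q_S + q_S²). Setting ∂π_S/∂q_S = 0: 187 - 10q_S - 4(q_V) = 0.
Rearranging gives the reaction functions q_V = (288 - 4q_S)/9 and q_S = (187 - 4q_V)/10.
Substituting one into the other gives q_V = 1066/37 and q_S = 531/74.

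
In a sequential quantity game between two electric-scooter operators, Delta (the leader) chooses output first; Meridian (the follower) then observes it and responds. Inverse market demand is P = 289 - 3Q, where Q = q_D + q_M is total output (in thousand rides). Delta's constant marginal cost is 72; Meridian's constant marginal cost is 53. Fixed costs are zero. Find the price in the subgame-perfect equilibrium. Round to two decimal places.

121.50

The follower Meridian best-responds to any q_D: π_M = (289 - 3Q)q_M - 53q_M.
Follower FOC: 236 - 3q_D - 6q_M = 0, so q_M(q_D) = (236 - 3q_D)/6.
Delta substitutes q_M(q_D) into its own profit: π_D = q_D(289 - 3q_D - (236 - 3q_D)/2) - 72q_D = (171 - (3/2)q_D)q_D - 72q_D.
The leader's first-order condition 99 - 3q_D = 0 yields q_D = 33.
Then q_M = (236 - 3·33)/6 = 137/6.
Total output Q = 335/6, so price P = 289 - 3·(335/6) = 243/2.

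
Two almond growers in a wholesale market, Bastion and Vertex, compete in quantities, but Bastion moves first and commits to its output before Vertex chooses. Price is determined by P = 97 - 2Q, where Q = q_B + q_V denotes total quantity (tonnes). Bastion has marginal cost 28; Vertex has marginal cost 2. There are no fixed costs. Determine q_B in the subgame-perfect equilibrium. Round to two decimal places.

10.75

Solve by backward induction. Given q_B, the follower Vertex maximises π_V = (97 - 2q_B - 2q_V)q_V - 2q_V.
∂π_V/∂q_V = 95 - 2q_B - 4q_V = 0 gives the reaction function q_V = (95 - 2q_B)/4.
Bastion substitutes q_V(q_B) into its own profit: π_B = q_B(97 - 2q_B - (95 - 2q_B)/2) - 28q_B = (99/2 - q_B)q_B - 28q_B.
Maximising: ∂π_B/∂q_B = 43/2 - 2q_B = 0, giving q_B = 43/4.
Then q_V = (95 - 2·(43/4))/4 = 147/8.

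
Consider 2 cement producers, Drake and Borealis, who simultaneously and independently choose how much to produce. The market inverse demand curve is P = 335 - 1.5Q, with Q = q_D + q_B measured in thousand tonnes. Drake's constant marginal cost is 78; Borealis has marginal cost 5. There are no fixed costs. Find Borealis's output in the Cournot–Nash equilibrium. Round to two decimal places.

89.56

Drake's profit: π_D = (335 - 1.5Q)q_D - (78q_D). Setting ∂π_D/∂q_D = 0: 257 - 3q_D - (3/2)(q_B) = 0.
Borealis's first-order condition: 330 - 3q_B - (3/2)(q_D) = 0.
Rearranging gives the reaction functions q_D = (257 - (3/2)q_B)/3 and q_B = (330 - (3/2)q_D)/3.
Solving the pair: q_D = 368/9, q_B = 806/9.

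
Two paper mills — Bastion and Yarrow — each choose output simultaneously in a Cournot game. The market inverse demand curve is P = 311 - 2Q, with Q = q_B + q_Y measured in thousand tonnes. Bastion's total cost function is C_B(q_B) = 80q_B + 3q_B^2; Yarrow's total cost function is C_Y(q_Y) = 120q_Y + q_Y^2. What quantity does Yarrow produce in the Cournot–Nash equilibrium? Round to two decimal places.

Bastion's profit: π_B = (311 - 2Q)q_B - (80q_B + 3q_B²). Setting ∂π_B/∂q_B = 0: 231 - 10q_B - 2(q_Y) = 0.
Yarrow's profit: π_Y = (311 - 2Q)q_Y - (120q_Y + q_Y²). Setting ∂π_Y/∂q_Y = 0: 191 - 6q_Y - 2(q_B) = 0.
Rearranging gives the reaction functions q_B = (231 - 2q_Y)/10 and q_Y = (191 - 2q_B)/6.
Solving the pair: q_B = 251/14, q_Y = 181/7.

25.86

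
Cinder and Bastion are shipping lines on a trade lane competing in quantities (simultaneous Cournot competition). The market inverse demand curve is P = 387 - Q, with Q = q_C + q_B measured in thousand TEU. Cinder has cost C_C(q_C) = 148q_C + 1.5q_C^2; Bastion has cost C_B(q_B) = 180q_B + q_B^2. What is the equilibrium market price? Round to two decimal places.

305.68

Cinder's profit: π_C = (387 - Q)q_C - (148q_C + (3/2)q_C²). Setting ∂π_C/∂q_C = 0: 239 - 5q_C - (q_B) = 0.
Bastion's first-order condition: 207 - 4q_B - (q_C) = 0.
So q_C = (239 - q_B)/5 and q_B = (207 - q_C)/4.
Solving the pair: q_C = 749/19, q_B = 796/19.
Total output Q = 1545/19, so price P = 387 - 1545/19 = 305.6842.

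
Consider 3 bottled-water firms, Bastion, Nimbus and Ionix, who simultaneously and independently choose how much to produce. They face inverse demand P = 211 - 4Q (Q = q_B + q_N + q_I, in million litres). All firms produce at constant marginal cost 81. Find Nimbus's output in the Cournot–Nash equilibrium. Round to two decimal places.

8.13

Each firm earns π_i = (211 - 4Q)q_i - 81q_i.
First-order condition (treating rivals' output as given): 130 - 8q_i - 4·Σ_{j≠i} q_j = 0.
With identical firms every q_j equals q_i, so Σ_{j≠i} q_j = 2q_i and 130 = 16q_i, giving q_i = 65/8.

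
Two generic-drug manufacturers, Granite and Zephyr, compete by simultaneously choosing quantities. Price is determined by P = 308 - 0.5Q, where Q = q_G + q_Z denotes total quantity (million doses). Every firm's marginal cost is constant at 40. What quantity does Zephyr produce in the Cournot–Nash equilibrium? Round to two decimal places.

A representative firm's profit is π_i = q_i(308 - 0.5Q) - 40q_i.
Setting ∂π_i/∂q_i = 0 with rivals' quantities fixed: 268 - q_i - (1/2)q_j = 0.
With identical firms every q_j equals q_i, so q_j = q_i and 268 = (3/2)q_i, giving q_i = 536/3.

178.67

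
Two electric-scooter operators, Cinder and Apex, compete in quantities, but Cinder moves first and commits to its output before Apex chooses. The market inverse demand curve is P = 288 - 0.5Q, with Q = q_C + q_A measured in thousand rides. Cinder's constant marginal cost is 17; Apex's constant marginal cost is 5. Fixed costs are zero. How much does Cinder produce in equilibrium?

Solve by backward induction. Given q_C, the follower Apex maximises π_A = (288 - (1/2)q_C - (1/2)q_A)q_A - 5q_A.
Setting the follower's marginal profit to zero, 283 - (1/2)q_C - q_A = 0, i.e. q_A = (283 - (1/2)q_C).
The leader anticipates this reaction. Substituting into P = 288 - 0.5Q gives P = 293/2 - (1/4)q_C, so π_C = (293/2 - (1/4)q_C)q_C - 17q_C.
Leader FOC: 259/2 - (1/2)q_C = 0, so q_C = 259.
Then q_A = (283 - (1/2)·259) = 307/2.

259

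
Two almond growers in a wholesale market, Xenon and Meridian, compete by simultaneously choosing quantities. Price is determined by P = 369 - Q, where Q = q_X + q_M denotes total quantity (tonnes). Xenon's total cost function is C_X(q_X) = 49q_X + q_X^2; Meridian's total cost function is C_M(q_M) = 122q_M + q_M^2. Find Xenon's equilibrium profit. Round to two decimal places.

9485.24

Xenon's profit: π_X = (369 - Q)q_X - (49q_X + q_X²). Setting ∂π_X/∂q_X = 0: 320 - 4q_X - (q_M) = 0.
Meridian's profit: π_M = (369 - Q)q_M - (122q_M + q_M²). Setting ∂π_M/∂q_M = 0: 247 - 4q_M - (q_X) = 0.
Rearranging gives the reaction functions q_X = (320 - q_M)/4 and q_M = (247 - q_X)/4.
Substituting one into the other gives q_X = 1033/15 and q_M = 668/15.
Price P = 369 - 567/5 = 1278/5.
Xenon's profit: (1278/5)·(1033/15) - 49·(1033/15) - (1033/15)² = 9485.2356.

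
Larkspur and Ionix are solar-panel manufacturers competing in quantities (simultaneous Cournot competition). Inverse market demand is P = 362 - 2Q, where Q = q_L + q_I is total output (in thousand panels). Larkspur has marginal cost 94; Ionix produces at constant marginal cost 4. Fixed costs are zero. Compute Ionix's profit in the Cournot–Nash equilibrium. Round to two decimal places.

11150.22

Larkspur's profit: π_L = (362 - 2Q)q_L - (94q_L). Setting ∂π_L/∂q_L = 0: 268 - 4q_L - 2(q_I) = 0.
Ionix's profit: π_I = (362 - 2Q)q_I - (4q_I). Setting ∂π_I/∂q_I = 0: 358 - 4q_I - 2(q_L) = 0.
So q_L = (268 - 2q_I)/4 and q_I = (358 - 2q_L)/4.
Substituting one into the other gives q_L = 89/3 and q_I = 224/3.
Price P = 362 - 2·(313/3) = 460/3.
Ionix's profit: (460/3 - 4)·(224/3) = 11150.2222.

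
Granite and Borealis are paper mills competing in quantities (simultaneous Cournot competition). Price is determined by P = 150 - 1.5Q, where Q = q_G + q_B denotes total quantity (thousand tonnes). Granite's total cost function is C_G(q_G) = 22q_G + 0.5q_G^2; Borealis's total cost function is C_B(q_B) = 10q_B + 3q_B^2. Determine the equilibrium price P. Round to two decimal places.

Granite's profit: π_G = (150 - 1.5Q)q_G - (22q_G + (1/2)q_G²). Setting ∂π_G/∂q_G = 0: 128 - 4q_G - (3/2)(q_B) = 0.
Borealis's profit: π_B = (150 - 1.5Q)q_B - (10q_B + 3q_B²). Setting ∂π_B/∂q_B = 0: 140 - 9q_B - (3/2)(q_G) = 0.
So q_G = (128 - (3/2)q_B)/4 and q_B = (140 - (3/2)q_G)/9.
Solving the pair: q_G = 1256/45, q_B = 1472/135.
Total output Q = 1048/27, so price P = 150 - (3/2)·(1048/27) = 826/9.

91.78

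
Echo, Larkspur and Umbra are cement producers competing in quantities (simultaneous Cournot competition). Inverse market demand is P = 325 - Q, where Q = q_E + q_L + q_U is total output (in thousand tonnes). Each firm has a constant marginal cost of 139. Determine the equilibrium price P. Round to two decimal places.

185.50

Each firm earns π_i = (325 - Q)q_i - 139q_i.
Setting ∂π_i/∂q_i = 0 with rivals' quantities fixed: 186 - 2q_i - Σ_{j≠i} q_j = 0.
By symmetry each firm produces the same amount; substituting Σ_{j≠i} q_j = 2q_i yields q_i = 186/4 = 93/2.
Total output Q = 279/2, so price P = 325 - 279/2 = 371/2.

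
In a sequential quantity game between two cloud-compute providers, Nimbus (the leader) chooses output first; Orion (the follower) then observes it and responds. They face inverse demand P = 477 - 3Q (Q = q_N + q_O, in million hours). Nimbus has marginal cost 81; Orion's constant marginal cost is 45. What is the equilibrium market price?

Solve by backward induction. Given q_N, the follower Orion maximises π_O = (477 - 3q_N - 3q_O)q_O - 45q_O.
∂π_O/∂q_O = 432 - 3q_N - 6q_O = 0 gives the reaction function q_O = (432 - 3q_N)/6.
Nimbus substitutes q_O(q_N) into its own profit: π_N = q_N(477 - 3q_N - (432 - 3q_N)/2) - 81q_N = (261 - (3/2)q_N)q_N - 81q_N.
Leader FOC: 180 - 3q_N = 0, so q_N = 60.
Then q_O = (432 - 3·60)/6 = 42.
Total output Q = 102, so price P = 477 - 3·102 = 171.

171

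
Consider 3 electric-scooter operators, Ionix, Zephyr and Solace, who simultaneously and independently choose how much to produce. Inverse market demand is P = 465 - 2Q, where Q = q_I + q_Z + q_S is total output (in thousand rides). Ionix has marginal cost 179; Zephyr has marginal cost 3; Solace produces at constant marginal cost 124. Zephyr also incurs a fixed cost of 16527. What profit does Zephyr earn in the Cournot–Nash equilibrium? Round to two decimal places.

Ionix's profit: π_I = (465 - 2Q)q_I - (179q_I). Setting ∂π_I/∂q_I = 0: 286 - 4q_I - 2(q_Z + q_S) = 0.
Zephyr's profit: π_Z = (465 - 2Q)q_Z - (3q_Z). Setting ∂π_Z/∂q_Z = 0: 462 - 4q_Z - 2(q_I + q_S) = 0.
Solace's profit: π_S = (465 - 2Q)q_S - (124q_S). Setting ∂π_S/∂q_S = 0: 341 - 4q_S - 2(q_I + q_Z) = 0.
Adding the 3 first-order conditions: 1089 − 8Q = 0, so Q = 1089/8.
Back-substituting: q_I = (286 − 1089/4)/2 = 55/8, q_Z = (462 − 1089/4)/2 = 759/8, q_S = (341 − 1089/4)/2 = 275/8.
Price P = 465 - 2·(1089/8) = 771/4.
Zephyr's profit: (771/4 - 3)·(759/8) - 16527 = 1475.5313.

1475.53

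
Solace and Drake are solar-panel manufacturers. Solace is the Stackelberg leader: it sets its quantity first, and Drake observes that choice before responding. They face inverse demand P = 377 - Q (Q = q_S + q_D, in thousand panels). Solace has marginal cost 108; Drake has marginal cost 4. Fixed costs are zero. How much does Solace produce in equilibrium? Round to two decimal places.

82.50

The follower Drake best-responds to any q_S: π_D = (377 - Q)q_D - 4q_D.
Follower FOC: 373 - q_S - 2q_D = 0, so q_D(q_S) = (373 - q_S)/2.
The leader anticipates this reaction. Substituting into P = 377 - Q gives P = 381/2 - (1/2)q_S, so π_S = (381/2 - (1/2)q_S)q_S - 108q_S.
Leader FOC: 165/2 - q_S = 0, so q_S = 165/2.
Then q_D = (373 - 165/2)/2 = 581/4.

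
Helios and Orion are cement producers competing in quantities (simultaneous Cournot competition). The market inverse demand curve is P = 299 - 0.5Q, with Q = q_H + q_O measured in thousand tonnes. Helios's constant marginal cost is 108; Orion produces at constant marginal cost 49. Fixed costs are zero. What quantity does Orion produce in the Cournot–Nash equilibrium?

206

Helios's profit: π_H = (299 - 0.5Q)q_H - (108q_H). Setting ∂π_H/∂q_H = 0: 191 - q_H - (1/2)(q_O) = 0.
Orion's first-order condition: 250 - q_O - (1/2)(q_H) = 0.
Best responses: q_H = (191 - (1/2)q_O), q_O = (250 - (1/2)q_H).
Substituting one into the other gives q_H = 88 and q_O = 206.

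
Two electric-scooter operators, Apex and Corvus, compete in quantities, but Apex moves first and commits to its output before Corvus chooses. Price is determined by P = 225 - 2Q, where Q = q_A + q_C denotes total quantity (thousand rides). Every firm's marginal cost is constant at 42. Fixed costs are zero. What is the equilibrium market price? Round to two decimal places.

87.75

Solve by backward induction. Given q_A, the follower Corvus maximises π_C = (225 - 2q_A - 2q_C)q_C - 42q_C.
Follower FOC: 183 - 2q_A - 4q_C = 0, so q_C(q_A) = (183 - 2q_A)/4.
Apex substitutes q_C(q_A) into its own profit: π_A = q_A(225 - 2q_A - (183 - 2q_A)/2) - 42q_A = (267/2 - q_A)q_A - 42q_A.
The leader's first-order condition 183/2 - 2q_A = 0 yields q_A = 183/4.
Then q_C = (183 - 2·(183/4))/4 = 183/8.
Total output Q = 549/8, so price P = 225 - 2·(549/8) = 351/4.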